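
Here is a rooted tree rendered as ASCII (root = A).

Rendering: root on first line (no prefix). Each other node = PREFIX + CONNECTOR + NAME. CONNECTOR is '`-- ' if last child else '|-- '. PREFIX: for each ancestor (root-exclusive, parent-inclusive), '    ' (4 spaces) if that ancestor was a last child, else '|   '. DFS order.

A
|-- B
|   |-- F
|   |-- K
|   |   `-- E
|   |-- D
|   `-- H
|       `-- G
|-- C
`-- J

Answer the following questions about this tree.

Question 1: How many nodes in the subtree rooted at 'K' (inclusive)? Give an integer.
Subtree rooted at K contains: E, K
Count = 2

Answer: 2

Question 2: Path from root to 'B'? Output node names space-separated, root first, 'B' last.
Answer: A B

Derivation:
Walk down from root: A -> B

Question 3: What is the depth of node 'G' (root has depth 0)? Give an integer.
Path from root to G: A -> B -> H -> G
Depth = number of edges = 3

Answer: 3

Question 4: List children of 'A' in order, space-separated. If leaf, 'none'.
Node A's children (from adjacency): B, C, J

Answer: B C J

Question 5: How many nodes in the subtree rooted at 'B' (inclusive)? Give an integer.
Answer: 7

Derivation:
Subtree rooted at B contains: B, D, E, F, G, H, K
Count = 7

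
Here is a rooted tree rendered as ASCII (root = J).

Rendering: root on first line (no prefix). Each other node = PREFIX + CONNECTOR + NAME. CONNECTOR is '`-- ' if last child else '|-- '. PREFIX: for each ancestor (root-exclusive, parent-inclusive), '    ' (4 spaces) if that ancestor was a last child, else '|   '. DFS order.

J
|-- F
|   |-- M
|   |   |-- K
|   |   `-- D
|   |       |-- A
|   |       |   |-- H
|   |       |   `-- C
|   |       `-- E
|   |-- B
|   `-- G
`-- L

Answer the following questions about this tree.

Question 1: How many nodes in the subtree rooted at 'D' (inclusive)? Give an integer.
Answer: 5

Derivation:
Subtree rooted at D contains: A, C, D, E, H
Count = 5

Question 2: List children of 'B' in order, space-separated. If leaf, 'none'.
Answer: none

Derivation:
Node B's children (from adjacency): (leaf)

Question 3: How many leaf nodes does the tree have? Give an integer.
Answer: 7

Derivation:
Leaves (nodes with no children): B, C, E, G, H, K, L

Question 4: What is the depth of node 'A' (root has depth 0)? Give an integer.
Answer: 4

Derivation:
Path from root to A: J -> F -> M -> D -> A
Depth = number of edges = 4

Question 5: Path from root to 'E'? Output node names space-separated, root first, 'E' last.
Answer: J F M D E

Derivation:
Walk down from root: J -> F -> M -> D -> E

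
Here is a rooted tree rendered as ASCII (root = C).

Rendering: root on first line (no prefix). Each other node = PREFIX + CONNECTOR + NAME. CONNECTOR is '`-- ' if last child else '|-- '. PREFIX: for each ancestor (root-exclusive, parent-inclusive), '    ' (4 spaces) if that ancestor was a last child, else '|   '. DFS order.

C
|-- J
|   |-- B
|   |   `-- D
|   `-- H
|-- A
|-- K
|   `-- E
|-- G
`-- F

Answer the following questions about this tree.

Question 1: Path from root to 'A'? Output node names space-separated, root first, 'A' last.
Answer: C A

Derivation:
Walk down from root: C -> A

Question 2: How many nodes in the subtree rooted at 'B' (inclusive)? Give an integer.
Subtree rooted at B contains: B, D
Count = 2

Answer: 2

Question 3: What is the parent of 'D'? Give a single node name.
Answer: B

Derivation:
Scan adjacency: D appears as child of B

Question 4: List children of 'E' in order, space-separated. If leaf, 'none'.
Answer: none

Derivation:
Node E's children (from adjacency): (leaf)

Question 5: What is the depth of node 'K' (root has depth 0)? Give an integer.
Path from root to K: C -> K
Depth = number of edges = 1

Answer: 1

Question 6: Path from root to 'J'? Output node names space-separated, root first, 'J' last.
Answer: C J

Derivation:
Walk down from root: C -> J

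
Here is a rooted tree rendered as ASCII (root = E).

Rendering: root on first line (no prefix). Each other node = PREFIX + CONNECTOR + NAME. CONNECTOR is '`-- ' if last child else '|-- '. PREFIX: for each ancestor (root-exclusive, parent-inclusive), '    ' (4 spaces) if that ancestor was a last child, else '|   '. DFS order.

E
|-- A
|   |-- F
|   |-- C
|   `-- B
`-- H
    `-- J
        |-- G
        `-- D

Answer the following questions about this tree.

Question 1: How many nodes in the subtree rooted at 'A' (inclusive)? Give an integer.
Subtree rooted at A contains: A, B, C, F
Count = 4

Answer: 4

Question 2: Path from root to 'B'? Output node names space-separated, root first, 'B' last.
Walk down from root: E -> A -> B

Answer: E A B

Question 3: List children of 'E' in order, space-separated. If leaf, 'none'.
Node E's children (from adjacency): A, H

Answer: A H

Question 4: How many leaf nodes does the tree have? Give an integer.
Answer: 5

Derivation:
Leaves (nodes with no children): B, C, D, F, G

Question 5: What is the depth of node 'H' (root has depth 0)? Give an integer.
Path from root to H: E -> H
Depth = number of edges = 1

Answer: 1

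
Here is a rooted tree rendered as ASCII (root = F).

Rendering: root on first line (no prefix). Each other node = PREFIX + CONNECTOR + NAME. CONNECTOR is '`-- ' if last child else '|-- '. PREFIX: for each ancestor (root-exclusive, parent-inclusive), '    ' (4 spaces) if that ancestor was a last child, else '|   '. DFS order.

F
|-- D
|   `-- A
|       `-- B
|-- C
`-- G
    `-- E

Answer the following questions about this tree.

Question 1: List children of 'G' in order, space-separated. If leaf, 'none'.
Answer: E

Derivation:
Node G's children (from adjacency): E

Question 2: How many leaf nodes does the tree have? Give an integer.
Leaves (nodes with no children): B, C, E

Answer: 3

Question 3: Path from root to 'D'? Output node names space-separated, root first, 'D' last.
Answer: F D

Derivation:
Walk down from root: F -> D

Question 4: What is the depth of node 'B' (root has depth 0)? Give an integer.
Answer: 3

Derivation:
Path from root to B: F -> D -> A -> B
Depth = number of edges = 3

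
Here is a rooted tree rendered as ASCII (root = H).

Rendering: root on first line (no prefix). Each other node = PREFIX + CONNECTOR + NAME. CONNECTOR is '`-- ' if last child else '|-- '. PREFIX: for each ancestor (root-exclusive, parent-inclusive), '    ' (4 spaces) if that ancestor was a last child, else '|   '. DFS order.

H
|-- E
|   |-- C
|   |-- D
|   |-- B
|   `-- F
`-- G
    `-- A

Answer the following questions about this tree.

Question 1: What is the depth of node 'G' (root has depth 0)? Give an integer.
Path from root to G: H -> G
Depth = number of edges = 1

Answer: 1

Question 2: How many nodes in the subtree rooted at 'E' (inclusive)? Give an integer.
Subtree rooted at E contains: B, C, D, E, F
Count = 5

Answer: 5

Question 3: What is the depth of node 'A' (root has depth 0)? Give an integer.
Answer: 2

Derivation:
Path from root to A: H -> G -> A
Depth = number of edges = 2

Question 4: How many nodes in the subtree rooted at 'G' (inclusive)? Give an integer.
Subtree rooted at G contains: A, G
Count = 2

Answer: 2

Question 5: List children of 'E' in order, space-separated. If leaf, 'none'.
Answer: C D B F

Derivation:
Node E's children (from adjacency): C, D, B, F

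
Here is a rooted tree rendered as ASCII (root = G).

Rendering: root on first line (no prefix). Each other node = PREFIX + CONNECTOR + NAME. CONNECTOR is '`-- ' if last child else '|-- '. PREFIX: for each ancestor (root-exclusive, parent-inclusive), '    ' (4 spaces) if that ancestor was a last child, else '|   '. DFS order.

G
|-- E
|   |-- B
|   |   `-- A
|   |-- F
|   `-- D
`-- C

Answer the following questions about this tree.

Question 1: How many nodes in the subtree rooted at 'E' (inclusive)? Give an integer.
Subtree rooted at E contains: A, B, D, E, F
Count = 5

Answer: 5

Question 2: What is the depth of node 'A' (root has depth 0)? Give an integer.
Path from root to A: G -> E -> B -> A
Depth = number of edges = 3

Answer: 3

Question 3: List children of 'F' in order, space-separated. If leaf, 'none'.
Node F's children (from adjacency): (leaf)

Answer: none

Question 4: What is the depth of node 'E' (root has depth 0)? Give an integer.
Path from root to E: G -> E
Depth = number of edges = 1

Answer: 1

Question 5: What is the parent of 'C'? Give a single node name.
Scan adjacency: C appears as child of G

Answer: G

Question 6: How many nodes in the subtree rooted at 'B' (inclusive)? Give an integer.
Answer: 2

Derivation:
Subtree rooted at B contains: A, B
Count = 2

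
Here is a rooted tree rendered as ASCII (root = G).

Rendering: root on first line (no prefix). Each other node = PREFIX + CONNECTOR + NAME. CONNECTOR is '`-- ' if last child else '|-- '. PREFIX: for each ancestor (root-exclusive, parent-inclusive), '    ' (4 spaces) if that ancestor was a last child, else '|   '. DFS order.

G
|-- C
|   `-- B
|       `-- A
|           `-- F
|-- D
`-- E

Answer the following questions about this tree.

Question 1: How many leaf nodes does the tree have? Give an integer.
Leaves (nodes with no children): D, E, F

Answer: 3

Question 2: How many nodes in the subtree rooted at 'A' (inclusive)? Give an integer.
Subtree rooted at A contains: A, F
Count = 2

Answer: 2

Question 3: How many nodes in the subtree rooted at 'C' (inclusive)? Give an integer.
Subtree rooted at C contains: A, B, C, F
Count = 4

Answer: 4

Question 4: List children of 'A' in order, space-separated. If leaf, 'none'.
Answer: F

Derivation:
Node A's children (from adjacency): F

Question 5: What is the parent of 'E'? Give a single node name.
Scan adjacency: E appears as child of G

Answer: G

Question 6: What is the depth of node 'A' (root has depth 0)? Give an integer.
Answer: 3

Derivation:
Path from root to A: G -> C -> B -> A
Depth = number of edges = 3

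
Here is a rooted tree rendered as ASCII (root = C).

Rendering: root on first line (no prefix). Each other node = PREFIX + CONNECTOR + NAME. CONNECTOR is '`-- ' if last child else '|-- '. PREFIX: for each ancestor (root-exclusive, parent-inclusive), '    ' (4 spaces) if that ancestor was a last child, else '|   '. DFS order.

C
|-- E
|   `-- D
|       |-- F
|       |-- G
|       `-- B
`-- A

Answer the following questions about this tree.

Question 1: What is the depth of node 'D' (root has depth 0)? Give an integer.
Path from root to D: C -> E -> D
Depth = number of edges = 2

Answer: 2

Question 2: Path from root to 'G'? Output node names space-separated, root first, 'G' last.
Answer: C E D G

Derivation:
Walk down from root: C -> E -> D -> G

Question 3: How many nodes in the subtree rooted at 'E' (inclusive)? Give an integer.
Subtree rooted at E contains: B, D, E, F, G
Count = 5

Answer: 5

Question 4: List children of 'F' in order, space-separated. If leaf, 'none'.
Answer: none

Derivation:
Node F's children (from adjacency): (leaf)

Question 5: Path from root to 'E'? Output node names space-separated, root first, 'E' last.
Answer: C E

Derivation:
Walk down from root: C -> E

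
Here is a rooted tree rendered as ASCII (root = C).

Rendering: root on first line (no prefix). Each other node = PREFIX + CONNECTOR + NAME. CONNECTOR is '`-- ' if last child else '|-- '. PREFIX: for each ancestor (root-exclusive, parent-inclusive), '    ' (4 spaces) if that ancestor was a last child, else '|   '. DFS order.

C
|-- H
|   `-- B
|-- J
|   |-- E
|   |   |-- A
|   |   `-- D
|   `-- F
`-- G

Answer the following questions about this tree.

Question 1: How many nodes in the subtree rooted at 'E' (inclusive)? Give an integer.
Answer: 3

Derivation:
Subtree rooted at E contains: A, D, E
Count = 3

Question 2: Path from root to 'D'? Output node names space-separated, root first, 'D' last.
Walk down from root: C -> J -> E -> D

Answer: C J E D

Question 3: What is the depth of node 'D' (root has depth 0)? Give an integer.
Answer: 3

Derivation:
Path from root to D: C -> J -> E -> D
Depth = number of edges = 3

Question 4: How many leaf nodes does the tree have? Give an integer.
Answer: 5

Derivation:
Leaves (nodes with no children): A, B, D, F, G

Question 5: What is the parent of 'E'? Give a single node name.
Scan adjacency: E appears as child of J

Answer: J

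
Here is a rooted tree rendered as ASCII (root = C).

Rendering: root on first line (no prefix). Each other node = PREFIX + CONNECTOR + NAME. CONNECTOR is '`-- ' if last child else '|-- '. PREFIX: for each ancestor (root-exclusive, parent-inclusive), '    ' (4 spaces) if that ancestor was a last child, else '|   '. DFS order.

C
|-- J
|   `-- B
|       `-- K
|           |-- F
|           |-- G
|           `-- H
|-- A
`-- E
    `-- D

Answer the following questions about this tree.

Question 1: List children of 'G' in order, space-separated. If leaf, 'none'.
Answer: none

Derivation:
Node G's children (from adjacency): (leaf)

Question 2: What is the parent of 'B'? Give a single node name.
Scan adjacency: B appears as child of J

Answer: J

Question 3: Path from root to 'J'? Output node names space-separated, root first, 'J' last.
Walk down from root: C -> J

Answer: C J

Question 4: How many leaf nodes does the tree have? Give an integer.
Leaves (nodes with no children): A, D, F, G, H

Answer: 5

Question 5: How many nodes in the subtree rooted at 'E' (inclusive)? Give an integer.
Answer: 2

Derivation:
Subtree rooted at E contains: D, E
Count = 2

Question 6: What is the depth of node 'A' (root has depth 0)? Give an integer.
Path from root to A: C -> A
Depth = number of edges = 1

Answer: 1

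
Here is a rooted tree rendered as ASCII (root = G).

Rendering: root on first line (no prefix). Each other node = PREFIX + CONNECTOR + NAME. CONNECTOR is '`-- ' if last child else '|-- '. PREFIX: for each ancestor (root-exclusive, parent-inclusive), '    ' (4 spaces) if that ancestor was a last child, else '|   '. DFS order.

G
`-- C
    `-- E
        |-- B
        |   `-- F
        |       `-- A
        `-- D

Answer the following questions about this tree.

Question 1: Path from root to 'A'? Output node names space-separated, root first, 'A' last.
Answer: G C E B F A

Derivation:
Walk down from root: G -> C -> E -> B -> F -> A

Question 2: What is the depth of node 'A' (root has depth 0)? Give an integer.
Path from root to A: G -> C -> E -> B -> F -> A
Depth = number of edges = 5

Answer: 5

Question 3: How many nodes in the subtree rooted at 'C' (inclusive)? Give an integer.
Answer: 6

Derivation:
Subtree rooted at C contains: A, B, C, D, E, F
Count = 6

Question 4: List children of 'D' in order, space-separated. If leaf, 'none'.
Node D's children (from adjacency): (leaf)

Answer: none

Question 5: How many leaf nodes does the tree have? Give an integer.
Leaves (nodes with no children): A, D

Answer: 2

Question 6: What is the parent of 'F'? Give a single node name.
Answer: B

Derivation:
Scan adjacency: F appears as child of B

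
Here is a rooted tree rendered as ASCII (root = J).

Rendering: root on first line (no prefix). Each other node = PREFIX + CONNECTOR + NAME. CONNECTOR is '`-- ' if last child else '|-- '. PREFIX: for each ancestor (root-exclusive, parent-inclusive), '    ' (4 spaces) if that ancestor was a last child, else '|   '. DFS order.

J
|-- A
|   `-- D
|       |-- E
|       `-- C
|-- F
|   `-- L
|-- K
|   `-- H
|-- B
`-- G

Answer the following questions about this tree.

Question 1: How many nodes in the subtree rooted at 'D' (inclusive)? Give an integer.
Answer: 3

Derivation:
Subtree rooted at D contains: C, D, E
Count = 3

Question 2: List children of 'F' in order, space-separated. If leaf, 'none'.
Answer: L

Derivation:
Node F's children (from adjacency): L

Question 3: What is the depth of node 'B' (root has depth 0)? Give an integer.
Answer: 1

Derivation:
Path from root to B: J -> B
Depth = number of edges = 1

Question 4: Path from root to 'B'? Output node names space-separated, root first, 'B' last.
Walk down from root: J -> B

Answer: J B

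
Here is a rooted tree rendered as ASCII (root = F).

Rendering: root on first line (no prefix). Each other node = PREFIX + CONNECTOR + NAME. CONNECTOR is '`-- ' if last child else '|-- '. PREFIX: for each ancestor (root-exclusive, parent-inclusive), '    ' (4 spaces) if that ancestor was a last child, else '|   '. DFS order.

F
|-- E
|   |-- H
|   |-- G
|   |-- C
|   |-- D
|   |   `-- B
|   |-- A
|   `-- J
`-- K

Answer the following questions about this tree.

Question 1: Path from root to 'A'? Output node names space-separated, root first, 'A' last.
Walk down from root: F -> E -> A

Answer: F E A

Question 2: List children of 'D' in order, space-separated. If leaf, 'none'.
Answer: B

Derivation:
Node D's children (from adjacency): B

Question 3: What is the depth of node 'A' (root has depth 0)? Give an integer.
Answer: 2

Derivation:
Path from root to A: F -> E -> A
Depth = number of edges = 2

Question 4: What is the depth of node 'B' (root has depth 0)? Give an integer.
Answer: 3

Derivation:
Path from root to B: F -> E -> D -> B
Depth = number of edges = 3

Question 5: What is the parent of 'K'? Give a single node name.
Scan adjacency: K appears as child of F

Answer: F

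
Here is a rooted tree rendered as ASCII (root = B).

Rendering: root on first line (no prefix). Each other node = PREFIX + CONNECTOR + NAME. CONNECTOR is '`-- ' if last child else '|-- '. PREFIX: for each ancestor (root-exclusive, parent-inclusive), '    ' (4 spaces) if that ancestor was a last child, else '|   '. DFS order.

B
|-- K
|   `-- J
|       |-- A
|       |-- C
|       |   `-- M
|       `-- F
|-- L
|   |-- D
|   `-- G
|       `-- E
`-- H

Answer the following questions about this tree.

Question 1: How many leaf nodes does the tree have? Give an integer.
Leaves (nodes with no children): A, D, E, F, H, M

Answer: 6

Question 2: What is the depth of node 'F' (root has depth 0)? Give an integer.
Path from root to F: B -> K -> J -> F
Depth = number of edges = 3

Answer: 3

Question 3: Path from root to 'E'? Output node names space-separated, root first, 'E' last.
Answer: B L G E

Derivation:
Walk down from root: B -> L -> G -> E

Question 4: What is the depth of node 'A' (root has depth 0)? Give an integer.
Answer: 3

Derivation:
Path from root to A: B -> K -> J -> A
Depth = number of edges = 3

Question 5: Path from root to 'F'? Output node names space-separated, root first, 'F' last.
Answer: B K J F

Derivation:
Walk down from root: B -> K -> J -> F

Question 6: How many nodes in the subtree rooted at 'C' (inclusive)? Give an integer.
Subtree rooted at C contains: C, M
Count = 2

Answer: 2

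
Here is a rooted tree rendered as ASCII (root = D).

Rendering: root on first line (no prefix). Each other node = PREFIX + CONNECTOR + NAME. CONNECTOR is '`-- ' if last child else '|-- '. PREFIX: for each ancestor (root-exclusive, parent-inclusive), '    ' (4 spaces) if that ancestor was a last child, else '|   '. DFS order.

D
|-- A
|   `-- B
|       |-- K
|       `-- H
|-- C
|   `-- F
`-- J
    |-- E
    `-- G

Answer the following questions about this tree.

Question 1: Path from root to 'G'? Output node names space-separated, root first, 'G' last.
Answer: D J G

Derivation:
Walk down from root: D -> J -> G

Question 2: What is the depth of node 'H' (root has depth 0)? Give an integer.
Path from root to H: D -> A -> B -> H
Depth = number of edges = 3

Answer: 3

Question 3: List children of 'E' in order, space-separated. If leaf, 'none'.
Answer: none

Derivation:
Node E's children (from adjacency): (leaf)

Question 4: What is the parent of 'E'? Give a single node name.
Answer: J

Derivation:
Scan adjacency: E appears as child of J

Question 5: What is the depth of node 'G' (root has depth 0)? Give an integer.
Path from root to G: D -> J -> G
Depth = number of edges = 2

Answer: 2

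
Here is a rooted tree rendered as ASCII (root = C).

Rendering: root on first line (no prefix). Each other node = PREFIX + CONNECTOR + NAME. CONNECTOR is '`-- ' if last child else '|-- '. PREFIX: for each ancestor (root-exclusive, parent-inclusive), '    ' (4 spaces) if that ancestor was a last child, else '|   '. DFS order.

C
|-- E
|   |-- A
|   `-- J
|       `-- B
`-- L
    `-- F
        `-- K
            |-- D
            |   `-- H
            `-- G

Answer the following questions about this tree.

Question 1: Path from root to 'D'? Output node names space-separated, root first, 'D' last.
Answer: C L F K D

Derivation:
Walk down from root: C -> L -> F -> K -> D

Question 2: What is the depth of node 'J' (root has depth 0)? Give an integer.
Answer: 2

Derivation:
Path from root to J: C -> E -> J
Depth = number of edges = 2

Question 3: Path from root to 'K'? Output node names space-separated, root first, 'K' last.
Walk down from root: C -> L -> F -> K

Answer: C L F K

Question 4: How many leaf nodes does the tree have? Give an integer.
Leaves (nodes with no children): A, B, G, H

Answer: 4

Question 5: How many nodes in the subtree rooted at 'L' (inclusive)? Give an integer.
Subtree rooted at L contains: D, F, G, H, K, L
Count = 6

Answer: 6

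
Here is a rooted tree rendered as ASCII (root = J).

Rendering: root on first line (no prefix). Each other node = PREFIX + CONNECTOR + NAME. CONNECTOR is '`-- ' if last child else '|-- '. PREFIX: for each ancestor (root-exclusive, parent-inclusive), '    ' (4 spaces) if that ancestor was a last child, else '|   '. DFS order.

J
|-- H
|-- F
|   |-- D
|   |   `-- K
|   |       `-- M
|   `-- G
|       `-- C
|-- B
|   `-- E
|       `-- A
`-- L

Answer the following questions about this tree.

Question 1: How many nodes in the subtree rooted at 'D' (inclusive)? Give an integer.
Subtree rooted at D contains: D, K, M
Count = 3

Answer: 3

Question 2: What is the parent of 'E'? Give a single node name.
Scan adjacency: E appears as child of B

Answer: B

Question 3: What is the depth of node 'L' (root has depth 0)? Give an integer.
Answer: 1

Derivation:
Path from root to L: J -> L
Depth = number of edges = 1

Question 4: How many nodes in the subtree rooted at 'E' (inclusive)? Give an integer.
Subtree rooted at E contains: A, E
Count = 2

Answer: 2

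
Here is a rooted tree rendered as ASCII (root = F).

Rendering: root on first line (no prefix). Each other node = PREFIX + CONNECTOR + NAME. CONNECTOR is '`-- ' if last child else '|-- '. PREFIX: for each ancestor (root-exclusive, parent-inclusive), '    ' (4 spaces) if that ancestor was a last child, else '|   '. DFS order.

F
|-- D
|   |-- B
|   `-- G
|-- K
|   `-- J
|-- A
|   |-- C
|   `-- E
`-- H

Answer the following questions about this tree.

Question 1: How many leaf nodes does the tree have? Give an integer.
Answer: 6

Derivation:
Leaves (nodes with no children): B, C, E, G, H, J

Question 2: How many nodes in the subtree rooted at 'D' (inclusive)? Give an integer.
Answer: 3

Derivation:
Subtree rooted at D contains: B, D, G
Count = 3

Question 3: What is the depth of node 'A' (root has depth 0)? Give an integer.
Path from root to A: F -> A
Depth = number of edges = 1

Answer: 1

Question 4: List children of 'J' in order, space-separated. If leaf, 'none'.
Node J's children (from adjacency): (leaf)

Answer: none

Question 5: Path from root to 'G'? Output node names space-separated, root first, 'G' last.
Walk down from root: F -> D -> G

Answer: F D G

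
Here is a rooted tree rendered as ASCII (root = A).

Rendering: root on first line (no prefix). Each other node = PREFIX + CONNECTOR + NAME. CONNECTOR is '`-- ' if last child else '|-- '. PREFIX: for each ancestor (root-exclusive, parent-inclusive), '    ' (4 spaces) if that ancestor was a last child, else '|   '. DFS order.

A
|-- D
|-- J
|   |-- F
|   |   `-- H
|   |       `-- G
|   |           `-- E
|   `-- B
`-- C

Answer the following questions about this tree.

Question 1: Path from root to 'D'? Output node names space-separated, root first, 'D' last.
Walk down from root: A -> D

Answer: A D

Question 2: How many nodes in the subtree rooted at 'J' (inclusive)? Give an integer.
Answer: 6

Derivation:
Subtree rooted at J contains: B, E, F, G, H, J
Count = 6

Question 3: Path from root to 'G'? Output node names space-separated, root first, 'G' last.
Walk down from root: A -> J -> F -> H -> G

Answer: A J F H G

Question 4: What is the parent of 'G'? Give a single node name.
Answer: H

Derivation:
Scan adjacency: G appears as child of H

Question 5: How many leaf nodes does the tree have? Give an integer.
Leaves (nodes with no children): B, C, D, E

Answer: 4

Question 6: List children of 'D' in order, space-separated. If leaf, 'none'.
Answer: none

Derivation:
Node D's children (from adjacency): (leaf)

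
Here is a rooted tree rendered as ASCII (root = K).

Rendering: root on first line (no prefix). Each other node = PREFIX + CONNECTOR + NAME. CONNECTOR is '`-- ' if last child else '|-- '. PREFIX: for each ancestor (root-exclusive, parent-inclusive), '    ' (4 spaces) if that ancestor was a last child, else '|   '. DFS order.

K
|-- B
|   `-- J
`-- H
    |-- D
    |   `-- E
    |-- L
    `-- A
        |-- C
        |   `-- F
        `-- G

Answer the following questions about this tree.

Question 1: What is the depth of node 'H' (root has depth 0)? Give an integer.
Answer: 1

Derivation:
Path from root to H: K -> H
Depth = number of edges = 1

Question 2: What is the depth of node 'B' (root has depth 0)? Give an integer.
Answer: 1

Derivation:
Path from root to B: K -> B
Depth = number of edges = 1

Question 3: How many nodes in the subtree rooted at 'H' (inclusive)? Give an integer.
Subtree rooted at H contains: A, C, D, E, F, G, H, L
Count = 8

Answer: 8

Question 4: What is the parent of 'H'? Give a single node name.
Answer: K

Derivation:
Scan adjacency: H appears as child of K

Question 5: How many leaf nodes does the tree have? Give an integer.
Answer: 5

Derivation:
Leaves (nodes with no children): E, F, G, J, L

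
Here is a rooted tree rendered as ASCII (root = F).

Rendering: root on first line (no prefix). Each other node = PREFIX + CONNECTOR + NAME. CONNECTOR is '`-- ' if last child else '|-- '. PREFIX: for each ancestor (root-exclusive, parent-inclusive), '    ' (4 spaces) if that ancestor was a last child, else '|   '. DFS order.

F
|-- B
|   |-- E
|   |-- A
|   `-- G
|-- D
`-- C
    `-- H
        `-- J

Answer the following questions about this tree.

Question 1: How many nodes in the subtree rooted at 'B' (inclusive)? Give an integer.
Subtree rooted at B contains: A, B, E, G
Count = 4

Answer: 4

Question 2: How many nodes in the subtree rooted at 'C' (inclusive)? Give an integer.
Answer: 3

Derivation:
Subtree rooted at C contains: C, H, J
Count = 3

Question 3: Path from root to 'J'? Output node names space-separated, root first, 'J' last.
Answer: F C H J

Derivation:
Walk down from root: F -> C -> H -> J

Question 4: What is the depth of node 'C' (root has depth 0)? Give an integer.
Answer: 1

Derivation:
Path from root to C: F -> C
Depth = number of edges = 1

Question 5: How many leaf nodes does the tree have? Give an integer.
Leaves (nodes with no children): A, D, E, G, J

Answer: 5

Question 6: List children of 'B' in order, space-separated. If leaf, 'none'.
Answer: E A G

Derivation:
Node B's children (from adjacency): E, A, G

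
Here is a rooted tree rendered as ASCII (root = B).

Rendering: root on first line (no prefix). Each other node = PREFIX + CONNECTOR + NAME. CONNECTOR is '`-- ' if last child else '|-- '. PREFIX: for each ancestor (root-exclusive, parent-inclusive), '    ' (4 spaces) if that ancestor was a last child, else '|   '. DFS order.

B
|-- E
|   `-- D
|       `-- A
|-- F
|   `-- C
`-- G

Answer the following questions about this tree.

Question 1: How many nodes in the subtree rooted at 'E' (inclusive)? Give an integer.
Answer: 3

Derivation:
Subtree rooted at E contains: A, D, E
Count = 3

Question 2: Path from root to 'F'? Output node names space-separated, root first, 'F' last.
Walk down from root: B -> F

Answer: B F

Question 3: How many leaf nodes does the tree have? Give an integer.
Answer: 3

Derivation:
Leaves (nodes with no children): A, C, G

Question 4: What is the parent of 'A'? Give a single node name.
Scan adjacency: A appears as child of D

Answer: D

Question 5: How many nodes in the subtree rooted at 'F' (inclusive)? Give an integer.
Subtree rooted at F contains: C, F
Count = 2

Answer: 2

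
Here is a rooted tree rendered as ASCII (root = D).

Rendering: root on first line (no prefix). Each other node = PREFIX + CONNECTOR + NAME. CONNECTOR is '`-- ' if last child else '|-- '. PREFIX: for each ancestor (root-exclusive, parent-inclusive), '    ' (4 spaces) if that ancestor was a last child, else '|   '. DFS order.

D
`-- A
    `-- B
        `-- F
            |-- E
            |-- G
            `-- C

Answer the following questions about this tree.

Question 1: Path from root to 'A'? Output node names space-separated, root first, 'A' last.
Walk down from root: D -> A

Answer: D A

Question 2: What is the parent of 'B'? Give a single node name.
Scan adjacency: B appears as child of A

Answer: A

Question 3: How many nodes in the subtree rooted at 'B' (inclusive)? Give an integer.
Answer: 5

Derivation:
Subtree rooted at B contains: B, C, E, F, G
Count = 5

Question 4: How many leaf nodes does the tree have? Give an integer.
Leaves (nodes with no children): C, E, G

Answer: 3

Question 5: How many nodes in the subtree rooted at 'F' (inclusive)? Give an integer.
Answer: 4

Derivation:
Subtree rooted at F contains: C, E, F, G
Count = 4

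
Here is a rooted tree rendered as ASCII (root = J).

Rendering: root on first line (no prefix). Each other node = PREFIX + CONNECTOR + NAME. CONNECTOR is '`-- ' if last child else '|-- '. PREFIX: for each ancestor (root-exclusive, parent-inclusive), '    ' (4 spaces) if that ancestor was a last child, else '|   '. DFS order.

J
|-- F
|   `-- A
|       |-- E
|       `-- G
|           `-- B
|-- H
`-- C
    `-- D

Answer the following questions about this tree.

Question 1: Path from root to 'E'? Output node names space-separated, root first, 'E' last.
Walk down from root: J -> F -> A -> E

Answer: J F A E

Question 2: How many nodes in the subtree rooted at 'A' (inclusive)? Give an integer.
Subtree rooted at A contains: A, B, E, G
Count = 4

Answer: 4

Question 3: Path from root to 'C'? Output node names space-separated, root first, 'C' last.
Answer: J C

Derivation:
Walk down from root: J -> C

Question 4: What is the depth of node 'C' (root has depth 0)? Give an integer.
Answer: 1

Derivation:
Path from root to C: J -> C
Depth = number of edges = 1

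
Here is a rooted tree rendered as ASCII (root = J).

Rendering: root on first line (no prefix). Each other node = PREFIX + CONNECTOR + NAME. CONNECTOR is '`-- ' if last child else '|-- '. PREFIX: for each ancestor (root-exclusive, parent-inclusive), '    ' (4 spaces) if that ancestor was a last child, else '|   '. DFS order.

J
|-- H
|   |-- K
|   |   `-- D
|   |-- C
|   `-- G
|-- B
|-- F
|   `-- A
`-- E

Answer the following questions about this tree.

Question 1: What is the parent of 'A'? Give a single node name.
Answer: F

Derivation:
Scan adjacency: A appears as child of F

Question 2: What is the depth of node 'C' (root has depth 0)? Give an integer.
Path from root to C: J -> H -> C
Depth = number of edges = 2

Answer: 2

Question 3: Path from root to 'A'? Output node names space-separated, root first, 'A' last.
Answer: J F A

Derivation:
Walk down from root: J -> F -> A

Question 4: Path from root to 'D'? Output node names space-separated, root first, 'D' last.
Answer: J H K D

Derivation:
Walk down from root: J -> H -> K -> D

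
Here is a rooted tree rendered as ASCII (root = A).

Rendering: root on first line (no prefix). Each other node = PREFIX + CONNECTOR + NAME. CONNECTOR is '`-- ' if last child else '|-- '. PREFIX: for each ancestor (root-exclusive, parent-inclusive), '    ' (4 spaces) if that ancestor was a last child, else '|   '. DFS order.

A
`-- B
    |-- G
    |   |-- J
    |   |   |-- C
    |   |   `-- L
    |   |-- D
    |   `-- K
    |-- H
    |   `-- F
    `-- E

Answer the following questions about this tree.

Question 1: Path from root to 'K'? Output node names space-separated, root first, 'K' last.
Answer: A B G K

Derivation:
Walk down from root: A -> B -> G -> K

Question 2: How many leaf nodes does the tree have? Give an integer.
Leaves (nodes with no children): C, D, E, F, K, L

Answer: 6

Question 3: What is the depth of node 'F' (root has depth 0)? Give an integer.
Answer: 3

Derivation:
Path from root to F: A -> B -> H -> F
Depth = number of edges = 3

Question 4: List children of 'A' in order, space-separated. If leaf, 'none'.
Node A's children (from adjacency): B

Answer: B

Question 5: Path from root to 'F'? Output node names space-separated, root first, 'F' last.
Answer: A B H F

Derivation:
Walk down from root: A -> B -> H -> F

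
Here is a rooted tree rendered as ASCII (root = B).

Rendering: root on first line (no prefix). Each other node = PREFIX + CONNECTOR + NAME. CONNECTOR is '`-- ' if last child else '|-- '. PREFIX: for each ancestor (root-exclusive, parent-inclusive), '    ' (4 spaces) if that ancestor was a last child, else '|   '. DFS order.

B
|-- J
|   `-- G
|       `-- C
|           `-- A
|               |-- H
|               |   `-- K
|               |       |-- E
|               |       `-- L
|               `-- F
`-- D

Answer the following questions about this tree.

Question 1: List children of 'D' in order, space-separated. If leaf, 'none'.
Answer: none

Derivation:
Node D's children (from adjacency): (leaf)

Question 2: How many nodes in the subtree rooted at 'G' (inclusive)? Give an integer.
Answer: 8

Derivation:
Subtree rooted at G contains: A, C, E, F, G, H, K, L
Count = 8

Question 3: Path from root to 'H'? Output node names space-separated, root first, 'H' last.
Answer: B J G C A H

Derivation:
Walk down from root: B -> J -> G -> C -> A -> H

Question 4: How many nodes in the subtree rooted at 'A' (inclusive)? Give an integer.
Answer: 6

Derivation:
Subtree rooted at A contains: A, E, F, H, K, L
Count = 6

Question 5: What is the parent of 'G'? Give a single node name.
Scan adjacency: G appears as child of J

Answer: J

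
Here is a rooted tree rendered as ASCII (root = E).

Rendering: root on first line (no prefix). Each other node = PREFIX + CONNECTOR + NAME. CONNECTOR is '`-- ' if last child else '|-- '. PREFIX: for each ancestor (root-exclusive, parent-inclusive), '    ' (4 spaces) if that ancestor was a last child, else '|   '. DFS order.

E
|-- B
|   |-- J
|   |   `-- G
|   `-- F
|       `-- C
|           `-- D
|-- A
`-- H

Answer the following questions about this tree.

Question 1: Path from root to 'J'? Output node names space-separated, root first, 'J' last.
Answer: E B J

Derivation:
Walk down from root: E -> B -> J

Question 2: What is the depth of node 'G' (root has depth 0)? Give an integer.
Answer: 3

Derivation:
Path from root to G: E -> B -> J -> G
Depth = number of edges = 3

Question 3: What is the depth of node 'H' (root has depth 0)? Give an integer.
Answer: 1

Derivation:
Path from root to H: E -> H
Depth = number of edges = 1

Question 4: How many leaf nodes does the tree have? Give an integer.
Answer: 4

Derivation:
Leaves (nodes with no children): A, D, G, H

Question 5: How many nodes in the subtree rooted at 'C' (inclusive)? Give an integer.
Subtree rooted at C contains: C, D
Count = 2

Answer: 2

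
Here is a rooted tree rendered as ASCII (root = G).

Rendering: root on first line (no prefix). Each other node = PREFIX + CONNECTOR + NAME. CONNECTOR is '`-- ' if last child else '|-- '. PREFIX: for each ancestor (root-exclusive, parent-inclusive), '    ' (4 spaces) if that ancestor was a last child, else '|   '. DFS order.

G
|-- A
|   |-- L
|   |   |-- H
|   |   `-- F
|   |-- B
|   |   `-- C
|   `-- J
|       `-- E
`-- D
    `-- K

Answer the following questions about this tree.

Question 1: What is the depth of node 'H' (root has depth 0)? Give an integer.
Path from root to H: G -> A -> L -> H
Depth = number of edges = 3

Answer: 3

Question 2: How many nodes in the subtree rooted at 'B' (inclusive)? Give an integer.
Subtree rooted at B contains: B, C
Count = 2

Answer: 2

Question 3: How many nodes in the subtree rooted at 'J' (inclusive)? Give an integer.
Subtree rooted at J contains: E, J
Count = 2

Answer: 2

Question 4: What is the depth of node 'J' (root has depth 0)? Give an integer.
Answer: 2

Derivation:
Path from root to J: G -> A -> J
Depth = number of edges = 2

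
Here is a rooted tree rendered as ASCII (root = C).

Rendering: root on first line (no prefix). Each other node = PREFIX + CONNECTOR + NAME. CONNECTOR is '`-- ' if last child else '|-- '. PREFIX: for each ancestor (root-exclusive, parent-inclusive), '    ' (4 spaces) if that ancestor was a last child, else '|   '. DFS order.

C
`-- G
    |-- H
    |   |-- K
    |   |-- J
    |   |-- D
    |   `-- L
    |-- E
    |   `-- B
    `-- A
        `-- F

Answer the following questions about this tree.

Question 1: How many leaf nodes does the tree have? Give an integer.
Answer: 6

Derivation:
Leaves (nodes with no children): B, D, F, J, K, L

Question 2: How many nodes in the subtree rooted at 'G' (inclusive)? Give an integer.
Answer: 10

Derivation:
Subtree rooted at G contains: A, B, D, E, F, G, H, J, K, L
Count = 10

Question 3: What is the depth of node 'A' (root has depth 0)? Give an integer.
Path from root to A: C -> G -> A
Depth = number of edges = 2

Answer: 2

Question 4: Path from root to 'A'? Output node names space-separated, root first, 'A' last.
Answer: C G A

Derivation:
Walk down from root: C -> G -> A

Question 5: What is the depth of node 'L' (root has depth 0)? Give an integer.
Answer: 3

Derivation:
Path from root to L: C -> G -> H -> L
Depth = number of edges = 3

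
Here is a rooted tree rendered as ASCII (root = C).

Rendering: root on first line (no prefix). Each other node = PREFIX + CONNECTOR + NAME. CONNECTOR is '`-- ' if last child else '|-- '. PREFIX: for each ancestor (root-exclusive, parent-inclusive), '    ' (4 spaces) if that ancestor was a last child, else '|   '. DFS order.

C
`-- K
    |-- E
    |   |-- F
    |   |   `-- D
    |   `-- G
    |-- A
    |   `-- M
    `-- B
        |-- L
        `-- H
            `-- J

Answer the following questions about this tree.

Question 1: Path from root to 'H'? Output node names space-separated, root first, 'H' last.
Answer: C K B H

Derivation:
Walk down from root: C -> K -> B -> H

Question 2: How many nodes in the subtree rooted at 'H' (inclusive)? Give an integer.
Subtree rooted at H contains: H, J
Count = 2

Answer: 2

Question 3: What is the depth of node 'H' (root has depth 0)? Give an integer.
Answer: 3

Derivation:
Path from root to H: C -> K -> B -> H
Depth = number of edges = 3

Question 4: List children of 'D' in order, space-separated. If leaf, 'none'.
Node D's children (from adjacency): (leaf)

Answer: none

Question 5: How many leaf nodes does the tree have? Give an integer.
Leaves (nodes with no children): D, G, J, L, M

Answer: 5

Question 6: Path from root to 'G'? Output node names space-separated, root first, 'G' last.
Answer: C K E G

Derivation:
Walk down from root: C -> K -> E -> G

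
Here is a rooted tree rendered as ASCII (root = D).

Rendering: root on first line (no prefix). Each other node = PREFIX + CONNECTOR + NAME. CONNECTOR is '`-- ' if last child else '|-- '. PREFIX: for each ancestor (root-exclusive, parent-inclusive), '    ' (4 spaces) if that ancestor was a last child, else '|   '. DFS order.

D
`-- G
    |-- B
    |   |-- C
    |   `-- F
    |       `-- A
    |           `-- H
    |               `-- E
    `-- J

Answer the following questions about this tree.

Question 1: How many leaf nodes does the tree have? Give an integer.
Leaves (nodes with no children): C, E, J

Answer: 3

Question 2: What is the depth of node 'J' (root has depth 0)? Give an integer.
Answer: 2

Derivation:
Path from root to J: D -> G -> J
Depth = number of edges = 2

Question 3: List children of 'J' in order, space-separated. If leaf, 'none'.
Node J's children (from adjacency): (leaf)

Answer: none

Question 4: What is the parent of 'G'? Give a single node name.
Answer: D

Derivation:
Scan adjacency: G appears as child of D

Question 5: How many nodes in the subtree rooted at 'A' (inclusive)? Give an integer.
Subtree rooted at A contains: A, E, H
Count = 3

Answer: 3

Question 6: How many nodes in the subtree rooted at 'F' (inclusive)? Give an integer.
Answer: 4

Derivation:
Subtree rooted at F contains: A, E, F, H
Count = 4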